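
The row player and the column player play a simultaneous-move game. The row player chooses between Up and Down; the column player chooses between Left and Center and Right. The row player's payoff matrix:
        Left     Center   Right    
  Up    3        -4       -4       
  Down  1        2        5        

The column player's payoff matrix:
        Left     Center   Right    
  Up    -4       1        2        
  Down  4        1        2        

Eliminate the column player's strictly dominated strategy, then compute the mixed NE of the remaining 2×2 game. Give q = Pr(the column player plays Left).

The column player's strategy Center is strictly dominated by Right: 2 > 1 and 2 > 1. Eliminate Center.
The row player's indifference between Up and Down determines the column player's mixing probability q:
  the row player's payoff from Up: q·3 + (1−q)·(-4) = 7q - 4
  the row player's payoff from Down: q·1 + (1−q)·5 = -4q + 5
  7q - 4 = -4q + 5  ⇒  11q = 9  ⇒  q = 9/11.

q = 9/11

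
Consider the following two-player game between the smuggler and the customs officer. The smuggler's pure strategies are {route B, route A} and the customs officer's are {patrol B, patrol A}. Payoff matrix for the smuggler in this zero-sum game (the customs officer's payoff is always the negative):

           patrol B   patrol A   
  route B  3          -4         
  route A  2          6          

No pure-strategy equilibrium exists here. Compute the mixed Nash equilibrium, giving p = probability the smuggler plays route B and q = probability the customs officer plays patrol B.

In a mixed equilibrium the customs officer is indifferent between patrol B and patrol A; this condition fixes p.
  the customs officer's expected payoff from patrol B: p·(-3) + (1−p)·(-2) = -p - 2
  the customs officer's expected payoff from patrol A: p·4 + (1−p)·(-6) = 10p - 6
  -p - 2 = 10p - 6  ⇒  -11p = -4  ⇒  p = 4/11.
In a mixed equilibrium the smuggler is indifferent between route B and route A; this condition fixes q.
  the smuggler's payoff from route B: q·3 + (1−q)·(-4) = 7q - 4
  the smuggler's payoff from route A: q·2 + (1−q)·6 = -4q + 6
  7q - 4 = -4q + 6  ⇒  11q = 10  ⇒  q = 10/11.

p = 4/11, q = 10/11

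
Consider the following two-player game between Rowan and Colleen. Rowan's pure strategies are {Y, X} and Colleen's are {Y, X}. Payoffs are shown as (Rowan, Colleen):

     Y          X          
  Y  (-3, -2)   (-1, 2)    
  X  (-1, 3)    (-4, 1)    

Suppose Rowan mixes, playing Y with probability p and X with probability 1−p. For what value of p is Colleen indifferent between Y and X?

p = 1/3

For Colleen to be willing to mix, Colleen must be indifferent between Y and X, which pins down Rowan's mix.
  Colleen's expected payoff from Y: p·(-2) + (1−p)·3 = -5p + 3
  Colleen's expected payoff from X: p·2 + (1−p)·1 = p + 1
  -5p + 3 = p + 1  ⇒  -6p = -2  ⇒  p = 1/3.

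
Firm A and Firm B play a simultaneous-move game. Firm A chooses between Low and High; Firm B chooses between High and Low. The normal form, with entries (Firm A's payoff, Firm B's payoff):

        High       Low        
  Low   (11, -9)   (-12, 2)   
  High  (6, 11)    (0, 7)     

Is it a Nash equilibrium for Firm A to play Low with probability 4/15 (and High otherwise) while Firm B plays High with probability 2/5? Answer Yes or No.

No

Given Firm B's mix q = 2/5, Firm A's payoff from Low is -14/5 but from High is 12/5. Firm A strictly prefers High, so Firm A would not mix.
So the proposed profile is not a Nash equilibrium.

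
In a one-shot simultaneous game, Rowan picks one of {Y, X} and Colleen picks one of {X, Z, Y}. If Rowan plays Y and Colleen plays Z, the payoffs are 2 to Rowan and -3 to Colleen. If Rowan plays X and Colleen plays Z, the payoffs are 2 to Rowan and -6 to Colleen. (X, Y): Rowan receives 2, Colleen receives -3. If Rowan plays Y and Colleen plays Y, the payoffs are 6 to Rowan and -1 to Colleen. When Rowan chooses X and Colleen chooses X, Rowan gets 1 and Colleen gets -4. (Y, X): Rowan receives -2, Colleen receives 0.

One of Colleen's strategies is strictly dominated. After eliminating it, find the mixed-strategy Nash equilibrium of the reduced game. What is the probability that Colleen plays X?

Colleen's strategy Z is strictly dominated by X: 0 > -3 and -4 > -6. Eliminate Z.
In a mixed equilibrium Rowan is indifferent between Y and X; this condition fixes q.
  Rowan's expected payoff from Y: q·(-2) + (1−q)·6 = -8q + 6
  Rowan's expected payoff from X: q·1 + (1−q)·2 = -q + 2
  -8q + 6 = -q + 2  ⇒  -7q = -4  ⇒  q = 4/7.

q = 4/7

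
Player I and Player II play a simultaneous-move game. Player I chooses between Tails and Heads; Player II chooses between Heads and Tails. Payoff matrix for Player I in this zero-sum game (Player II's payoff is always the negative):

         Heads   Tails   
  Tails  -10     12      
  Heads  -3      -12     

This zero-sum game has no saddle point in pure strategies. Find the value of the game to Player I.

In a mixed equilibrium Player I is indifferent between Tails and Heads; this condition fixes q.
  Player I's expected payoff from Tails: q·(-10) + (1−q)·12 = -22q + 12
  Player I's expected payoff from Heads: q·(-3) + (1−q)·(-12) = 9q - 12
  -22q + 12 = 9q - 12  ⇒  -31q = -24  ⇒  q = 24/31.
The value is Player I's expected payoff against this mix (using Tails): (24/31)·(-10) + (7/31)·12 = -156/31.

v = -156/31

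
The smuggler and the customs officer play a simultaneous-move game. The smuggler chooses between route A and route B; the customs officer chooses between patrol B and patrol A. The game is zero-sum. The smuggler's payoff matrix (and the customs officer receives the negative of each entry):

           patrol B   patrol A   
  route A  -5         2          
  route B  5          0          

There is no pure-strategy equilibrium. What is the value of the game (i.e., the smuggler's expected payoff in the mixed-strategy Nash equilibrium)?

The smuggler's indifference between route A and route B determines the customs officer's mixing probability q:
  the smuggler's payoff from route A: q·(-5) + (1−q)·2 = -7q + 2
  the smuggler's payoff from route B: q·5 + (1−q)·0 = 5q
  -7q + 2 = 5q  ⇒  -12q = -2  ⇒  q = 1/6.
The value is the smuggler's expected payoff against this mix (using route A): (1/6)·(-5) + (5/6)·2 = 5/6.

v = 5/6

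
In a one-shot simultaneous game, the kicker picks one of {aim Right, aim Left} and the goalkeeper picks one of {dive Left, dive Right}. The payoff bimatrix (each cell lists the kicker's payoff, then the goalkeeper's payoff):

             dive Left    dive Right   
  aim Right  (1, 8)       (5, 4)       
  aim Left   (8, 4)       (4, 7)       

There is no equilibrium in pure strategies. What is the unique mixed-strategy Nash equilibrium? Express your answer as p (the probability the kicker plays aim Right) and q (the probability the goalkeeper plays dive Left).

The kicker's mix must leave the goalkeeper indifferent between dive Left and dive Right.
  the goalkeeper's expected payoff from dive Left: p·8 + (1−p)·4 = 4p + 4
  the goalkeeper's expected payoff from dive Right: p·4 + (1−p)·7 = -3p + 7
  4p + 4 = -3p + 7  ⇒  7p = 3  ⇒  p = 3/7.
In a mixed equilibrium the kicker is indifferent between aim Right and aim Left; this condition fixes q.
  the kicker's payoff from aim Right: q·1 + (1−q)·5 = -4q + 5
  the kicker's payoff from aim Left: q·8 + (1−q)·4 = 4q + 4
  -4q + 5 = 4q + 4  ⇒  -8q = -1  ⇒  q = 1/8.

p = 3/7, q = 1/8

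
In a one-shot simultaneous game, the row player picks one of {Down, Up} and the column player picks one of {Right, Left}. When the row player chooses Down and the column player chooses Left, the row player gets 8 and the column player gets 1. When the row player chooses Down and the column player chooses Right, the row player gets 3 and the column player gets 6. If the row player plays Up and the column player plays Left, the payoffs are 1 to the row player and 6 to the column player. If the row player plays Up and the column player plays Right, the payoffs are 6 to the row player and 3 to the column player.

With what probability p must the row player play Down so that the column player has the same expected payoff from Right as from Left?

The row player's mix must leave the column player indifferent between Right and Left.
  the column player's payoff from Right: p·6 + (1−p)·3 = 3p + 3
  the column player's payoff from Left: p·1 + (1−p)·6 = -5p + 6
  3p + 3 = -5p + 6  ⇒  8p = 3  ⇒  p = 3/8.

p = 3/8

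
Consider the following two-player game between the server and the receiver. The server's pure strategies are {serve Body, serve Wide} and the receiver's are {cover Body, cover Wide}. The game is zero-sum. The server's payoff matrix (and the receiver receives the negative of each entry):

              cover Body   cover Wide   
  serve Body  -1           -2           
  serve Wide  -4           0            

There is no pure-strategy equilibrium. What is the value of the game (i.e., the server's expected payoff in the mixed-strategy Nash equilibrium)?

v = -8/5

Set the server's expected payoff from serve Body equal to that from serve Wide:
  the server's payoff from serve Body: q·(-1) + (1−q)·(-2) = q - 2
  the server's payoff from serve Wide: q·(-4) + (1−q)·0 = -4q
  q - 2 = -4q  ⇒  5q = 2  ⇒  q = 2/5.
The value is the server's expected payoff against this mix (using serve Body): (2/5)·(-1) + (3/5)·(-2) = -8/5.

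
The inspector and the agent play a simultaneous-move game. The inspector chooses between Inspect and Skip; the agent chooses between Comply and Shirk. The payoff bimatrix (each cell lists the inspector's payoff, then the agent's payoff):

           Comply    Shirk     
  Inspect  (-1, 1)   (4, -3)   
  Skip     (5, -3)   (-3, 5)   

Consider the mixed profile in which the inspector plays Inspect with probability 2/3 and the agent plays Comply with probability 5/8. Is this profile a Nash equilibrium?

No

Given the agent's mix q = 5/8, the inspector's payoff from Inspect is 7/8 but from Skip is 2. The inspector strictly prefers Skip, so the inspector would not mix.
So the proposed profile is not a Nash equilibrium.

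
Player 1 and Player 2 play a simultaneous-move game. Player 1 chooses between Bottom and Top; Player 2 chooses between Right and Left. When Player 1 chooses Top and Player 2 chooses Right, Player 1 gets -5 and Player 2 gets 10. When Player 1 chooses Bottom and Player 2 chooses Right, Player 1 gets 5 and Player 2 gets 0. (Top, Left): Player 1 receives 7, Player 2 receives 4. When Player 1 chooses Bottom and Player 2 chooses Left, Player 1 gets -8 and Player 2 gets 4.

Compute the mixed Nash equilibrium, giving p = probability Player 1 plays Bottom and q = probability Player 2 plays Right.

p = 3/5, q = 3/5

In a mixed equilibrium Player 2 is indifferent between Right and Left; this condition fixes p.
  Player 2's payoff from Right: p·0 + (1−p)·10 = -10p + 10
  Player 2's payoff from Left: p·4 + (1−p)·4 = 4
  -10p + 10 = 4  ⇒  -10p = -6  ⇒  p = 3/5.
For Player 1 to be willing to mix, Player 1 must be indifferent between Bottom and Top, which pins down Player 2's mix.
  Player 1's expected payoff from Bottom: q·5 + (1−q)·(-8) = 13q - 8
  Player 1's expected payoff from Top: q·(-5) + (1−q)·7 = -12q + 7
  13q - 8 = -12q + 7  ⇒  25q = 15  ⇒  q = 3/5.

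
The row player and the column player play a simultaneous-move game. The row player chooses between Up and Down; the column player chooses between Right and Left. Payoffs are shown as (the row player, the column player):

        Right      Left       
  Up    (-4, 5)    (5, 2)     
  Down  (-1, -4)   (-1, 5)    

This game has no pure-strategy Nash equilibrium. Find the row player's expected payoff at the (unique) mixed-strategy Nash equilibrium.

In a mixed equilibrium the row player is indifferent between Up and Down; this condition fixes q.
  the row player's payoff from Up: q·(-4) + (1−q)·5 = -9q + 5
  the row player's payoff from Down: q·(-1) + (1−q)·(-1) = -1
  -9q + 5 = -1  ⇒  -9q = -6  ⇒  q = 2/3.
At equilibrium the row player is indifferent across rows, so the row player's payoff equals the payoff from Up: (2/3)·(-4) + (1/3)·5 = -1.

-1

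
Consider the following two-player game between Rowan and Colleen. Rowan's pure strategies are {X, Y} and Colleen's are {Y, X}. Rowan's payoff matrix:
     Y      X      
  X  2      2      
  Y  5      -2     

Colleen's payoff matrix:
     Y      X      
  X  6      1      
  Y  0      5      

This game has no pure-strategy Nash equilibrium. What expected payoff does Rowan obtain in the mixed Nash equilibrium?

In a mixed equilibrium Rowan is indifferent between X and Y; this condition fixes q.
  Rowan's payoff from X: q·2 + (1−q)·2 = 2
  Rowan's payoff from Y: q·5 + (1−q)·(-2) = 7q - 2
  2 = 7q - 2  ⇒  -7q = -4  ⇒  q = 4/7.
At equilibrium Rowan is indifferent across rows, so Rowan's payoff equals the payoff from X: (4/7)·2 + (3/7)·2 = 2.

2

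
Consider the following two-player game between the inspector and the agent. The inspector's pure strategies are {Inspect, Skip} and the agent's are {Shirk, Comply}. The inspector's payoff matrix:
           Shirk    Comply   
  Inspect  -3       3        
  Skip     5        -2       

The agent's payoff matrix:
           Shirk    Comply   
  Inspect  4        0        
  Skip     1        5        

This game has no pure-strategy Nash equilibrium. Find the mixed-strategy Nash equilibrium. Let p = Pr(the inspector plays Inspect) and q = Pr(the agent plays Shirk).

p = 1/2, q = 5/13

For the agent to be willing to mix, the agent must be indifferent between Shirk and Comply, which pins down the inspector's mix.
  the agent's payoff to Shirk: p·4 + (1−p)·1 = 3p + 1
  the agent's payoff to Comply: p·0 + (1−p)·5 = -5p + 5
  3p + 1 = -5p + 5  ⇒  8p = 4  ⇒  p = 1/2.
In a mixed equilibrium the inspector is indifferent between Inspect and Skip; this condition fixes q.
  the inspector's payoff to Inspect: q·(-3) + (1−q)·3 = -6q + 3
  the inspector's payoff to Skip: q·5 + (1−q)·(-2) = 7q - 2
  -6q + 3 = 7q - 2  ⇒  -13q = -5  ⇒  q = 5/13.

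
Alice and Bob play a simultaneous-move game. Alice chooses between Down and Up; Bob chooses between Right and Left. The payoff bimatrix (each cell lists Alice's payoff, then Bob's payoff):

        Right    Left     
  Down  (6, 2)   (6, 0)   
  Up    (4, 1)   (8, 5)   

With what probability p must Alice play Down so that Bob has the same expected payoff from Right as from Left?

p = 2/3

For Bob to be willing to mix, Bob must be indifferent between Right and Left, which pins down Alice's mix.
  Bob's payoff to Right: p·2 + (1−p)·1 = p + 1
  Bob's payoff to Left: p·0 + (1−p)·5 = -5p + 5
  p + 1 = -5p + 5  ⇒  6p = 4  ⇒  p = 2/3.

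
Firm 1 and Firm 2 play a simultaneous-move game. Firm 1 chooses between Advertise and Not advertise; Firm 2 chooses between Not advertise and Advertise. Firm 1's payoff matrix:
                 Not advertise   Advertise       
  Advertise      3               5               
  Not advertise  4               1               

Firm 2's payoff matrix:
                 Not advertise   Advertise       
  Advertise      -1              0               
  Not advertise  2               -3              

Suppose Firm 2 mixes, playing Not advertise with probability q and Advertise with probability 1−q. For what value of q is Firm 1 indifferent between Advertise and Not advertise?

In a mixed equilibrium Firm 1 is indifferent between Advertise and Not advertise; this condition fixes q.
  Firm 1's expected payoff from Advertise: q·3 + (1−q)·5 = -2q + 5
  Firm 1's expected payoff from Not advertise: q·4 + (1−q)·1 = 3q + 1
  -2q + 5 = 3q + 1  ⇒  -5q = -4  ⇒  q = 4/5.

q = 4/5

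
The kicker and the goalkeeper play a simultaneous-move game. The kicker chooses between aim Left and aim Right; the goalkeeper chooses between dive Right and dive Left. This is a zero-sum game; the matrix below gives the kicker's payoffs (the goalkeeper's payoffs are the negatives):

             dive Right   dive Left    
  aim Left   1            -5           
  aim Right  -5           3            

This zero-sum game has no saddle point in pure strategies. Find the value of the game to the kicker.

For the kicker to be willing to mix, the kicker must be indifferent between aim Left and aim Right, which pins down the goalkeeper's mix.
  the kicker's payoff to aim Left: q·1 + (1−q)·(-5) = 6q - 5
  the kicker's payoff to aim Right: q·(-5) + (1−q)·3 = -8q + 3
  6q - 5 = -8q + 3  ⇒  14q = 8  ⇒  q = 4/7.
The value is the kicker's expected payoff against this mix (using aim Left): (4/7)·1 + (3/7)·(-5) = -11/7.

v = -11/7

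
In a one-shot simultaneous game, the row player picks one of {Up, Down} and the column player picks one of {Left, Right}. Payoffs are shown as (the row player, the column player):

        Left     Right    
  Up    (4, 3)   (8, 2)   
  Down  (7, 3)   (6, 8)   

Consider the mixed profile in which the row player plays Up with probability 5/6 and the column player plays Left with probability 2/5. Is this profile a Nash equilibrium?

Yes

Check the column player's indifference given the row player's mix p = 5/6:
  payoff from Left = 3; payoff from Right = 3 — equal.
Check the row player's indifference given the column player's mix q = 2/5:
  payoff from Up = 32/5; payoff from Down = 32/5 — equal.
Both players are indifferent, so neither can profitably deviate.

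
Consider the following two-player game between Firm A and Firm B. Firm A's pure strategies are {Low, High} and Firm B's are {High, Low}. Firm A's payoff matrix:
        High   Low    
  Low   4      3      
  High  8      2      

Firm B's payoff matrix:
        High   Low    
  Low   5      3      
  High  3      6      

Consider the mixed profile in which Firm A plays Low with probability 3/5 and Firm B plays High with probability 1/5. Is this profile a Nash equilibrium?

Check Firm B's indifference given Firm A's mix p = 3/5:
  payoff from High = 21/5; payoff from Low = 21/5 — equal.
Check Firm A's indifference given Firm B's mix q = 1/5:
  payoff from Low = 16/5; payoff from High = 16/5 — equal.
Both players are indifferent, so neither can profitably deviate.

Yes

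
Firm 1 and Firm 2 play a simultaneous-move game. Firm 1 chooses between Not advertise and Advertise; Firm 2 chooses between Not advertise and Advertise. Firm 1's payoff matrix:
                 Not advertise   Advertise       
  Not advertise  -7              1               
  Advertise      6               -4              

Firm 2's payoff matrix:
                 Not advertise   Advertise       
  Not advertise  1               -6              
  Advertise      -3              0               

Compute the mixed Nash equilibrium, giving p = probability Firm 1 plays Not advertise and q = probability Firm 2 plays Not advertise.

For Firm 2 to be willing to mix, Firm 2 must be indifferent between Not advertise and Advertise, which pins down Firm 1's mix.
  Firm 2's payoff to Not advertise: p·1 + (1−p)·(-3) = 4p - 3
  Firm 2's payoff to Advertise: p·(-6) + (1−p)·0 = -6p
  4p - 3 = -6p  ⇒  10p = 3  ⇒  p = 3/10.
Firm 2's mix must leave Firm 1 indifferent between Not advertise and Advertise.
  Firm 1's payoff to Not advertise: q·(-7) + (1−q)·1 = -8q + 1
  Firm 1's payoff to Advertise: q·6 + (1−q)·(-4) = 10q - 4
  -8q + 1 = 10q - 4  ⇒  -18q = -5  ⇒  q = 5/18.

p = 3/10, q = 5/18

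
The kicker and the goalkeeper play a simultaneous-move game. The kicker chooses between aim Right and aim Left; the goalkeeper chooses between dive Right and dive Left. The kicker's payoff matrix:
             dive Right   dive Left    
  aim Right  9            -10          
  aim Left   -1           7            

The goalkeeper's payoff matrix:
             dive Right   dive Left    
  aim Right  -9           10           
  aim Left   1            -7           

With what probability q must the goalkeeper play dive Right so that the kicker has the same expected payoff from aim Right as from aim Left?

q = 17/27

Set the kicker's expected payoff from aim Right equal to that from aim Left:
  the kicker's payoff to aim Right: q·9 + (1−q)·(-10) = 19q - 10
  the kicker's payoff to aim Left: q·(-1) + (1−q)·7 = -8q + 7
  19q - 10 = -8q + 7  ⇒  27q = 17  ⇒  q = 17/27.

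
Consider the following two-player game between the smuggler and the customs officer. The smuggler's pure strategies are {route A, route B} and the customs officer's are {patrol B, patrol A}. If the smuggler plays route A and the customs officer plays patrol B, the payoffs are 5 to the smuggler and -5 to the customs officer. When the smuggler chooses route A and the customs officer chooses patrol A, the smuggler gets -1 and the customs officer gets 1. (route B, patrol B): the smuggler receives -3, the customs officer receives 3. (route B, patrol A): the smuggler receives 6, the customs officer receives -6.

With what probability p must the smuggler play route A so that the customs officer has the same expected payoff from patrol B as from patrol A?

For the customs officer to be willing to mix, the customs officer must be indifferent between patrol B and patrol A, which pins down the smuggler's mix.
  the customs officer's payoff from patrol B: p·(-5) + (1−p)·3 = -8p + 3
  the customs officer's payoff from patrol A: p·1 + (1−p)·(-6) = 7p - 6
  -8p + 3 = 7p - 6  ⇒  -15p = -9  ⇒  p = 3/5.

p = 3/5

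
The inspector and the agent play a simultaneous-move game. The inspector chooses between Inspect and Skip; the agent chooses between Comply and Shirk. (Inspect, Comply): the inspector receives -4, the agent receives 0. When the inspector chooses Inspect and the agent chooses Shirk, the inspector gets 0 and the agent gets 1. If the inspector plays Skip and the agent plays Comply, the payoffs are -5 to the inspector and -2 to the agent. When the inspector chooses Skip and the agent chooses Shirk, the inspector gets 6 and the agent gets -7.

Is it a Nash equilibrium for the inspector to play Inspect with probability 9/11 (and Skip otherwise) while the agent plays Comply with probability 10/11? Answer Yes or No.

Given the inspector's mix p = 9/11, the agent's payoff from Comply is -4/11 but from Shirk is -5/11. The agent strictly prefers Comply, so the agent would not mix.
So the proposed profile is not a Nash equilibrium.

No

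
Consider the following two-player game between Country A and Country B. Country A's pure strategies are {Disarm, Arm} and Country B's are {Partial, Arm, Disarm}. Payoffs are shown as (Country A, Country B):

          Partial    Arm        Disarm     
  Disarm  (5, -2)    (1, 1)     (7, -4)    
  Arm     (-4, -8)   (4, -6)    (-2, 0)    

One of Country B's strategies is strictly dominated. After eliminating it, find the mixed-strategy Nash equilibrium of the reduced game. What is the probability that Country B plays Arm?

Country B's strategy Partial is strictly dominated by Arm: 1 > -2 and -6 > -8. Eliminate Partial.
Country A's indifference between Disarm and Arm determines Country B's mixing probability q:
  Country A's expected payoff from Disarm: q·1 + (1−q)·7 = -6q + 7
  Country A's expected payoff from Arm: q·4 + (1−q)·(-2) = 6q - 2
  -6q + 7 = 6q - 2  ⇒  -12q = -9  ⇒  q = 3/4.

q = 3/4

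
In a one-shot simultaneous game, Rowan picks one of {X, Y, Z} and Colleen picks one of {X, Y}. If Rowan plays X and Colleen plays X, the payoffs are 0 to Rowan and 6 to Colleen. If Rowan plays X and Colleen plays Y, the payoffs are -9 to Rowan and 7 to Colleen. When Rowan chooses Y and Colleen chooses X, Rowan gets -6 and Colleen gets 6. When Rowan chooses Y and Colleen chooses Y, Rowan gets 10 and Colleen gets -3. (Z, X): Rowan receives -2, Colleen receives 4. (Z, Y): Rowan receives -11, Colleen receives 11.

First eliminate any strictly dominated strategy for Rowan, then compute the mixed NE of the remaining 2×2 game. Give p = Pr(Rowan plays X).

p = 9/10

Rowan's strategy Z is strictly dominated by X: 0 > -2 and -9 > -11. Eliminate Z.
For Colleen to be willing to mix, Colleen must be indifferent between X and Y, which pins down Rowan's mix.
  Colleen's payoff from X: p·6 + (1−p)·6 = 6
  Colleen's payoff from Y: p·7 + (1−p)·(-3) = 10p - 3
  6 = 10p - 3  ⇒  -10p = -9  ⇒  p = 9/10.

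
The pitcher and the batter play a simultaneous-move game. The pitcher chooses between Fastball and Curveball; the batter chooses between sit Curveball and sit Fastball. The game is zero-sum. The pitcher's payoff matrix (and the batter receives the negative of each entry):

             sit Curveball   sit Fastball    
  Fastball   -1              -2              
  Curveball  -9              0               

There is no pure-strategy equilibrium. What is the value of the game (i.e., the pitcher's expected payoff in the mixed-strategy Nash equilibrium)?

Set the pitcher's expected payoff from Fastball equal to that from Curveball:
  the pitcher's payoff from Fastball: q·(-1) + (1−q)·(-2) = q - 2
  the pitcher's payoff from Curveball: q·(-9) + (1−q)·0 = -9q
  q - 2 = -9q  ⇒  10q = 2  ⇒  q = 1/5.
The value is the pitcher's expected payoff against this mix (using Fastball): (1/5)·(-1) + (4/5)·(-2) = -9/5.

v = -9/5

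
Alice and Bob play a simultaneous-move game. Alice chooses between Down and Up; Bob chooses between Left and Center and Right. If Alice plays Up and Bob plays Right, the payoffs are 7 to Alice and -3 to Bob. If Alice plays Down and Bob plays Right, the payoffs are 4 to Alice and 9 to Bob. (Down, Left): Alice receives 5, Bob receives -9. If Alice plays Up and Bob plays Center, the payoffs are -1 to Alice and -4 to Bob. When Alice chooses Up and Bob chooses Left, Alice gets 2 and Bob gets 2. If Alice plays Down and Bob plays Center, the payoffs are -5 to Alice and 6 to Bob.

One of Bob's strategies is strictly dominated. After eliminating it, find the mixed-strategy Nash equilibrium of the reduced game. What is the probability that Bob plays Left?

Bob's strategy Center is strictly dominated by Right: 9 > 6 and -3 > -4. Eliminate Center.
Bob's mix must leave Alice indifferent between Down and Up.
  Alice's expected payoff from Down: q·5 + (1−q)·4 = q + 4
  Alice's expected payoff from Up: q·2 + (1−q)·7 = -5q + 7
  q + 4 = -5q + 7  ⇒  6q = 3  ⇒  q = 1/2.

q = 1/2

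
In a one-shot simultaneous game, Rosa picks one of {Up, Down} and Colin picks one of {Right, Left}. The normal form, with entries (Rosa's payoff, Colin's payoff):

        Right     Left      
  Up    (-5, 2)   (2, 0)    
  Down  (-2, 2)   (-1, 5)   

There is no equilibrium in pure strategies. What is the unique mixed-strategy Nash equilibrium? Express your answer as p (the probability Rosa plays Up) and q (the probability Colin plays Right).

p = 3/5, q = 1/2

In a mixed equilibrium Colin is indifferent between Right and Left; this condition fixes p.
  Colin's payoff to Right: p·2 + (1−p)·2 = 2
  Colin's payoff to Left: p·0 + (1−p)·5 = -5p + 5
  2 = -5p + 5  ⇒  5p = 3  ⇒  p = 3/5.
In a mixed equilibrium Rosa is indifferent between Up and Down; this condition fixes q.
  Rosa's payoff to Up: q·(-5) + (1−q)·2 = -7q + 2
  Rosa's payoff to Down: q·(-2) + (1−q)·(-1) = -q - 1
  -7q + 2 = -q - 1  ⇒  -6q = -3  ⇒  q = 1/2.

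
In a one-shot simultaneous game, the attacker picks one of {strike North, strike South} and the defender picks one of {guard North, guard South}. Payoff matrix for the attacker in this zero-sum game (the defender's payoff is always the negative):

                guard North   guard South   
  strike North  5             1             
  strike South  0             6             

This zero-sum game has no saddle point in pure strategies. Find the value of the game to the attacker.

The attacker's indifference between strike North and strike South determines the defender's mixing probability q:
  the attacker's payoff from strike North: q·5 + (1−q)·1 = 4q + 1
  the attacker's payoff from strike South: q·0 + (1−q)·6 = -6q + 6
  4q + 1 = -6q + 6  ⇒  10q = 5  ⇒  q = 1/2.
The value is the attacker's expected payoff against this mix (using strike North): (1/2)·5 + (1/2)·1 = 3.

v = 3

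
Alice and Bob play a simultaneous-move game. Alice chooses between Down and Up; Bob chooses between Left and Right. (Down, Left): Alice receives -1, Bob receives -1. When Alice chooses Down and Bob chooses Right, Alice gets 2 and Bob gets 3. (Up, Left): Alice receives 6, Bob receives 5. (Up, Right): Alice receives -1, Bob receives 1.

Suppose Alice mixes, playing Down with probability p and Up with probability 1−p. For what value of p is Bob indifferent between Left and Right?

p = 1/2

Set Bob's expected payoff from Left equal to that from Right:
  Bob's expected payoff from Left: p·(-1) + (1−p)·5 = -6p + 5
  Bob's expected payoff from Right: p·3 + (1−p)·1 = 2p + 1
  -6p + 5 = 2p + 1  ⇒  -8p = -4  ⇒  p = 1/2.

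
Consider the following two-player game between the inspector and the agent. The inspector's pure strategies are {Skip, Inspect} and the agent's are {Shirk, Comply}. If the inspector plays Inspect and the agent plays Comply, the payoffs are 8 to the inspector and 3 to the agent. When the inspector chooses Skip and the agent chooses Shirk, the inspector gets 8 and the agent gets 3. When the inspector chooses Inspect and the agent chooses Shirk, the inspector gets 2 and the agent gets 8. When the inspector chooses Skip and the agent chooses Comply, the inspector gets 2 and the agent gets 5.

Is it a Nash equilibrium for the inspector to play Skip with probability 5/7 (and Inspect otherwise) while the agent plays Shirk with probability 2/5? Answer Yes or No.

No

Given the agent's mix q = 2/5, the inspector's payoff from Skip is 22/5 but from Inspect is 28/5. The inspector strictly prefers Inspect, so the inspector would not mix.
So the proposed profile is not a Nash equilibrium.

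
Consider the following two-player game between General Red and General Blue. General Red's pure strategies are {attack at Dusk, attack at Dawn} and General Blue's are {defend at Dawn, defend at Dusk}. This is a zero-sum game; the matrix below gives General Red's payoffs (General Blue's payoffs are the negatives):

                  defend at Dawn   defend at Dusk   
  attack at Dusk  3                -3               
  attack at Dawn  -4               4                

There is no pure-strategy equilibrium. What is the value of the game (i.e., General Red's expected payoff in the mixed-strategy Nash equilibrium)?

v = 0

In a mixed equilibrium General Red is indifferent between attack at Dusk and attack at Dawn; this condition fixes q.
  General Red's payoff from attack at Dusk: q·3 + (1−q)·(-3) = 6q - 3
  General Red's payoff from attack at Dawn: q·(-4) + (1−q)·4 = -8q + 4
  6q - 3 = -8q + 4  ⇒  14q = 7  ⇒  q = 1/2.
The value is General Red's expected payoff against this mix (using attack at Dusk): (1/2)·3 + (1/2)·(-3) = 0.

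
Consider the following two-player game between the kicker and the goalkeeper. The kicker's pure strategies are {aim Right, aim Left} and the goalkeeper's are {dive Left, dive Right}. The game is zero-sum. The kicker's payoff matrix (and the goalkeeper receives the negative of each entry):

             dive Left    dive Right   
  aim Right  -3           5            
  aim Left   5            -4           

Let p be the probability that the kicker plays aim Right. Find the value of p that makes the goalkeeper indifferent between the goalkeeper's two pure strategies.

For the goalkeeper to be willing to mix, the goalkeeper must be indifferent between dive Left and dive Right, which pins down the kicker's mix.
  the goalkeeper's payoff to dive Left: p·3 + (1−p)·(-5) = 8p - 5
  the goalkeeper's payoff to dive Right: p·(-5) + (1−p)·4 = -9p + 4
  8p - 5 = -9p + 4  ⇒  17p = 9  ⇒  p = 9/17.

p = 9/17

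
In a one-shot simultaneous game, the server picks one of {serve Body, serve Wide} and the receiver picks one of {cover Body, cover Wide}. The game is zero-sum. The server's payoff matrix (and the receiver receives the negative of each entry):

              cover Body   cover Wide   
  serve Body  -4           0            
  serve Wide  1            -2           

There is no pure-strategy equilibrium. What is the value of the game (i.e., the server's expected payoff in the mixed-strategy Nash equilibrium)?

v = -8/7

The server's indifference between serve Body and serve Wide determines the receiver's mixing probability q:
  the server's expected payoff from serve Body: q·(-4) + (1−q)·0 = -4q
  the server's expected payoff from serve Wide: q·1 + (1−q)·(-2) = 3q - 2
  -4q = 3q - 2  ⇒  -7q = -2  ⇒  q = 2/7.
The value is the server's expected payoff against this mix (using serve Body): (2/7)·(-4) + (5/7)·0 = -8/7.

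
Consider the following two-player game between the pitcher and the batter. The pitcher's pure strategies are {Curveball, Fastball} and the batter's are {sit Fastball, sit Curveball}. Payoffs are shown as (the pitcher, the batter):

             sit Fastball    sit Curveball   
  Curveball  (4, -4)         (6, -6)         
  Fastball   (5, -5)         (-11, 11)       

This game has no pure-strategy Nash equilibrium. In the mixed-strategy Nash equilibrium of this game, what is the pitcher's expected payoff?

The pitcher's indifference between Curveball and Fastball determines the batter's mixing probability q:
  the pitcher's payoff from Curveball: q·4 + (1−q)·6 = -2q + 6
  the pitcher's payoff from Fastball: q·5 + (1−q)·(-11) = 16q - 11
  -2q + 6 = 16q - 11  ⇒  -18q = -17  ⇒  q = 17/18.
At equilibrium the pitcher is indifferent across rows, so the pitcher's payoff equals the payoff from Curveball: (17/18)·4 + (1/18)·6 = 37/9.

37/9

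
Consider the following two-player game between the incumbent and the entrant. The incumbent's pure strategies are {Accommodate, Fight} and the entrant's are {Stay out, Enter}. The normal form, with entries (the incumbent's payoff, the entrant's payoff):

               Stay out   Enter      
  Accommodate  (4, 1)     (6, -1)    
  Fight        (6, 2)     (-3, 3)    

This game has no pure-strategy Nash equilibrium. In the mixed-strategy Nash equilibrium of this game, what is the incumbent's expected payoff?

For the incumbent to be willing to mix, the incumbent must be indifferent between Accommodate and Fight, which pins down the entrant's mix.
  the incumbent's payoff to Accommodate: q·4 + (1−q)·6 = -2q + 6
  the incumbent's payoff to Fight: q·6 + (1−q)·(-3) = 9q - 3
  -2q + 6 = 9q - 3  ⇒  -11q = -9  ⇒  q = 9/11.
At equilibrium the incumbent is indifferent across rows, so the incumbent's payoff equals the payoff from Accommodate: (9/11)·4 + (2/11)·6 = 48/11.

48/11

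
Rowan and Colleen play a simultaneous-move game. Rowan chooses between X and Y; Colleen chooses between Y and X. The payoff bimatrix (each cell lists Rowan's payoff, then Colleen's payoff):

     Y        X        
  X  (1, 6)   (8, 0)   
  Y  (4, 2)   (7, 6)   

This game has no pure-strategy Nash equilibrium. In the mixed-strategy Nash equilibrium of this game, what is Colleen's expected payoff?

In a mixed equilibrium Colleen is indifferent between Y and X; this condition fixes p.
  Colleen's expected payoff from Y: p·6 + (1−p)·2 = 4p + 2
  Colleen's expected payoff from X: p·0 + (1−p)·6 = -6p + 6
  4p + 2 = -6p + 6  ⇒  10p = 4  ⇒  p = 2/5.
At equilibrium Colleen is indifferent across columns, so Colleen's payoff equals the payoff from Y: (2/5)·6 + (3/5)·2 = 18/5.

18/5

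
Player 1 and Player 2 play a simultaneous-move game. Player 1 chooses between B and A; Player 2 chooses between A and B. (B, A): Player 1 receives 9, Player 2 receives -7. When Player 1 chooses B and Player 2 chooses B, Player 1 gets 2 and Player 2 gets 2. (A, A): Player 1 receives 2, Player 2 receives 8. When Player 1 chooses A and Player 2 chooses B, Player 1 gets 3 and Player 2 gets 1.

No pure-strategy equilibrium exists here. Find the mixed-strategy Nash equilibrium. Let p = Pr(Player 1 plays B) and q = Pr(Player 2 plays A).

In a mixed equilibrium Player 2 is indifferent between A and B; this condition fixes p.
  Player 2's payoff to A: p·(-7) + (1−p)·8 = -15p + 8
  Player 2's payoff to B: p·2 + (1−p)·1 = p + 1
  -15p + 8 = p + 1  ⇒  -16p = -7  ⇒  p = 7/16.
Set Player 1's expected payoff from B equal to that from A:
  Player 1's payoff from B: q·9 + (1−q)·2 = 7q + 2
  Player 1's payoff from A: q·2 + (1−q)·3 = -q + 3
  7q + 2 = -q + 3  ⇒  8q = 1  ⇒  q = 1/8.

p = 7/16, q = 1/8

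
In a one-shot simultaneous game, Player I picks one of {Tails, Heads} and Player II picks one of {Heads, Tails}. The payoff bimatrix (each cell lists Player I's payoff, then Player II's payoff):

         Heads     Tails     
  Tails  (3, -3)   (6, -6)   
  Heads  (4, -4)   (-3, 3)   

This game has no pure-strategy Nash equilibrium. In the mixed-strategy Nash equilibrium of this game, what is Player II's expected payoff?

In a mixed equilibrium Player II is indifferent between Heads and Tails; this condition fixes p.
  Player II's payoff to Heads: p·(-3) + (1−p)·(-4) = p - 4
  Player II's payoff to Tails: p·(-6) + (1−p)·3 = -9p + 3
  p - 4 = -9p + 3  ⇒  10p = 7  ⇒  p = 7/10.
At equilibrium Player II is indifferent across columns, so Player II's payoff equals the payoff from Heads: (7/10)·(-3) + (3/10)·(-4) = -33/10.

-33/10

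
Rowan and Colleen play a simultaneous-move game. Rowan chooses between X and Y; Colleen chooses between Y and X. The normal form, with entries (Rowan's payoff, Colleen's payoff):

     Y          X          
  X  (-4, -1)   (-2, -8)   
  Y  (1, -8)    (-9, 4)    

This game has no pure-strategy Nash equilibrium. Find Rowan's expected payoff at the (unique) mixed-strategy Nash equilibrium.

For Rowan to be willing to mix, Rowan must be indifferent between X and Y, which pins down Colleen's mix.
  Rowan's payoff to X: q·(-4) + (1−q)·(-2) = -2q - 2
  Rowan's payoff to Y: q·1 + (1−q)·(-9) = 10q - 9
  -2q - 2 = 10q - 9  ⇒  -12q = -7  ⇒  q = 7/12.
At equilibrium Rowan is indifferent across rows, so Rowan's payoff equals the payoff from X: (7/12)·(-4) + (5/12)·(-2) = -19/6.

-19/6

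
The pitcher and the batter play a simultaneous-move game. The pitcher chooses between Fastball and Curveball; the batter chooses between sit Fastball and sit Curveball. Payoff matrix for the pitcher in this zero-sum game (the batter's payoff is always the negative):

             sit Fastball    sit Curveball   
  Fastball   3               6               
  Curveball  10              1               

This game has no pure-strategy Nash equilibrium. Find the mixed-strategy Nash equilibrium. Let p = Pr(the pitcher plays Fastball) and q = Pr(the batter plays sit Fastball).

p = 3/4, q = 5/12

The pitcher's mix must leave the batter indifferent between sit Fastball and sit Curveball.
  the batter's payoff to sit Fastball: p·(-3) + (1−p)·(-10) = 7p - 10
  the batter's payoff to sit Curveball: p·(-6) + (1−p)·(-1) = -5p - 1
  7p - 10 = -5p - 1  ⇒  12p = 9  ⇒  p = 3/4.
Set the pitcher's expected payoff from Fastball equal to that from Curveball:
  the pitcher's payoff from Fastball: q·3 + (1−q)·6 = -3q + 6
  the pitcher's payoff from Curveball: q·10 + (1−q)·1 = 9q + 1
  -3q + 6 = 9q + 1  ⇒  -12q = -5  ⇒  q = 5/12.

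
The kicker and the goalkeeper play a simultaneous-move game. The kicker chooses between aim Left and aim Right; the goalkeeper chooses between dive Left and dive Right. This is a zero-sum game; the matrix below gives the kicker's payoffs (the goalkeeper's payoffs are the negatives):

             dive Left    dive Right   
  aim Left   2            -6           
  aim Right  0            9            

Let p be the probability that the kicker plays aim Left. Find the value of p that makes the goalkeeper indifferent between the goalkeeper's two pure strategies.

In a mixed equilibrium the goalkeeper is indifferent between dive Left and dive Right; this condition fixes p.
  the goalkeeper's expected payoff from dive Left: p·(-2) + (1−p)·0 = -2p
  the goalkeeper's expected payoff from dive Right: p·6 + (1−p)·(-9) = 15p - 9
  -2p = 15p - 9  ⇒  -17p = -9  ⇒  p = 9/17.

p = 9/17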